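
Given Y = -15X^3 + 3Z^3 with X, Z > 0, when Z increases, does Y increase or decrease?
Y increases

Taking the partial derivative:
∂Y/∂Z = 9Z^2

∂Y/∂Z = 9Z^2 > 0 (assuming positive values)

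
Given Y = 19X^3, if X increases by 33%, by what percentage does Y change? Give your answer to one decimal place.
135.3%

For Y = 19X^3:
If X → X(1 + 0.33)
Then Y → Y · (1 + 0.33)^3
     ≈ Y · 2.3526

Percentage change = ((1 + 0.33)^3 − 1) × 100% ≈ 135.3%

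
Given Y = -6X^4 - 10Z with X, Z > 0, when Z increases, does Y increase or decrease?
Y decreases

Taking the partial derivative:
∂Y/∂Z = -10

∂Y/∂Z = -10 < 0 (assuming positive values)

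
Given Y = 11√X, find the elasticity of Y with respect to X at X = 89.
Elasticity = 1/2

Elasticity = (dY/dX) · (X/Y)

dY/dX = 11/(2·√X)
At X = 89: dY/dX = 11·√89/178, Y = 11·√89

Elasticity = (11·√89/178) · (89 / (11·√89)) = 1/2

Interpretation: for a small percentage change in X, the percentage change in Y is approximately 0.50 times as large.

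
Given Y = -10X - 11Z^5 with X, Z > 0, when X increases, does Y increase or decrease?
Y decreases

Taking the partial derivative:
∂Y/∂X = -10

∂Y/∂X = -10 < 0 (assuming positive values)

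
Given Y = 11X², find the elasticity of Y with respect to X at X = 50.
Elasticity = 2

Elasticity = (dY/dX) · (X/Y)

dY/dX = 22·X
At X = 50: dY/dX = 1100, Y = 27500

Elasticity = 1100 · (50 / 27500) = 2

Interpretation: for a small percentage change in X, the percentage change in Y is approximately 2.00 times as large.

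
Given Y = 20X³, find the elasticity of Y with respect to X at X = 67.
Elasticity = 3

Elasticity = (dY/dX) · (X/Y)

dY/dX = 60·X²
At X = 67: dY/dX = 269340, Y = 6015260

Elasticity = 269340 · (67 / 6015260) = 3

Interpretation: for a small percentage change in X, the percentage change in Y is approximately 3.00 times as large.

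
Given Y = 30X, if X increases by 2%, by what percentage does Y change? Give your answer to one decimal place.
2.0%

For Y = 30X:
If X → X(1 + 0.02)
Then Y → Y · (1 + 0.02)^1
     = Y · 1.0200

Percentage change = ((1 + 0.02)^1 − 1) × 100% = 2.0%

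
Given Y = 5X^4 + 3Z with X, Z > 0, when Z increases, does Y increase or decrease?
Y increases

Taking the partial derivative:
∂Y/∂Z = 3

∂Y/∂Z = 3 > 0 (assuming positive values)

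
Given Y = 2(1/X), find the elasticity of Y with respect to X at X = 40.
Elasticity = -1

Elasticity = (dY/dX) · (X/Y)

dY/dX = -2/X²
At X = 40: dY/dX = -1/800, Y = 1/20

Elasticity = (-1/800) · (40 / (1/20)) = -1

Interpretation: for a small percentage change in X, the percentage change in Y is approximately -1.00 times as large.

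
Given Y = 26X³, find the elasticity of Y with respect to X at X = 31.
Elasticity = 3

Elasticity = (dY/dX) · (X/Y)

dY/dX = 78·X²
At X = 31: dY/dX = 74958, Y = 774566

Elasticity = 74958 · (31 / 774566) = 3

Interpretation: for a small percentage change in X, the percentage change in Y is approximately 3.00 times as large.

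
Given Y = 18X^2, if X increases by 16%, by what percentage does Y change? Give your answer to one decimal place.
34.6%

For Y = 18X^2:
If X → X(1 + 0.16)
Then Y → Y · (1 + 0.16)^2
     = Y · 1.3456

Percentage change = ((1 + 0.16)^2 − 1) × 100% ≈ 34.6%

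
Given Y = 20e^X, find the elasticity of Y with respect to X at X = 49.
Elasticity = 49

Elasticity = (dY/dX) · (X/Y)

dY/dX = 20·e^X
At X = 49: dY/dX = 20·e^49, Y = 20·e^49

Elasticity = (20·e^49) · (49 / (20·e^49)) = 49

Interpretation: for a small percentage change in X, the percentage change in Y is approximately 49.00 times as large.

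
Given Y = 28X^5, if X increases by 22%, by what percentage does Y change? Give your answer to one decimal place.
170.3%

For Y = 28X^5:
If X → X(1 + 0.22)
Then Y → Y · (1 + 0.22)^5
     ≈ Y · 2.7027

Percentage change = ((1 + 0.22)^5 − 1) × 100% ≈ 170.3%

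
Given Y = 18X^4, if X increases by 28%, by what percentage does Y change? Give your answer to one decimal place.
168.4%

For Y = 18X^4:
If X → X(1 + 0.28)
Then Y → Y · (1 + 0.28)^4
     ≈ Y · 2.6844

Percentage change = ((1 + 0.28)^4 − 1) × 100% ≈ 168.4%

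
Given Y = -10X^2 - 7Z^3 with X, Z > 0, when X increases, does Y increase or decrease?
Y decreases

Taking the partial derivative:
∂Y/∂X = -20X

∂Y/∂X = -20X < 0 (assuming positive values)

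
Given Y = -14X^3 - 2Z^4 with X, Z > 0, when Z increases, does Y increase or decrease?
Y decreases

Taking the partial derivative:
∂Y/∂Z = -8Z^3

∂Y/∂Z = -8Z^3 < 0 (assuming positive values)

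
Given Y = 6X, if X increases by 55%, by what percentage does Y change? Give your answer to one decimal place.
55.0%

For Y = 6X:
If X → X(1 + 0.55)
Then Y → Y · (1 + 0.55)^1
     = Y · 1.5500

Percentage change = ((1 + 0.55)^1 − 1) × 100% = 55.0%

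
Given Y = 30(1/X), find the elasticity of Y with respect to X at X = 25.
Elasticity = -1

Elasticity = (dY/dX) · (X/Y)

dY/dX = -30/X²
At X = 25: dY/dX = -6/125, Y = 6/5

Elasticity = (-6/125) · (25 / (6/5)) = -1

Interpretation: for a small percentage change in X, the percentage change in Y is approximately -1.00 times as large.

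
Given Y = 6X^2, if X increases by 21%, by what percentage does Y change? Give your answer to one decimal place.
46.4%

For Y = 6X^2:
If X → X(1 + 0.21)
Then Y → Y · (1 + 0.21)^2
     = Y · 1.4641

Percentage change = ((1 + 0.21)^2 − 1) × 100% ≈ 46.4%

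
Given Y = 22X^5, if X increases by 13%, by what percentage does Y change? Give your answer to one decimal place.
84.2%

For Y = 22X^5:
If X → X(1 + 0.13)
Then Y → Y · (1 + 0.13)^5
     ≈ Y · 1.8424

Percentage change = ((1 + 0.13)^5 − 1) × 100% ≈ 84.2%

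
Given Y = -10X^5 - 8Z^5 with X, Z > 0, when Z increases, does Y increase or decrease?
Y decreases

Taking the partial derivative:
∂Y/∂Z = -40Z^4

∂Y/∂Z = -40Z^4 < 0 (assuming positive values)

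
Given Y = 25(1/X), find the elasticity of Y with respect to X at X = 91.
Elasticity = -1

Elasticity = (dY/dX) · (X/Y)

dY/dX = -25/X²
At X = 91: dY/dX = -25/8281, Y = 25/91

Elasticity = (-25/8281) · (91 / (25/91)) = -1

Interpretation: for a small percentage change in X, the percentage change in Y is approximately -1.00 times as large.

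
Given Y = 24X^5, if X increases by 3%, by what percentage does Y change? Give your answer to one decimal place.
15.9%

For Y = 24X^5:
If X → X(1 + 0.03)
Then Y → Y · (1 + 0.03)^5
     ≈ Y · 1.1593

Percentage change = ((1 + 0.03)^5 − 1) × 100% ≈ 15.9%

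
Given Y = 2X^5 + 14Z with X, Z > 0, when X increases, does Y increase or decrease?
Y increases

Taking the partial derivative:
∂Y/∂X = 10X^4

∂Y/∂X = 10X^4 > 0 (assuming positive values)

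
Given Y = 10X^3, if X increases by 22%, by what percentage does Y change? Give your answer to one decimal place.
81.6%

For Y = 10X^3:
If X → X(1 + 0.22)
Then Y → Y · (1 + 0.22)^3
     ≈ Y · 1.8158

Percentage change = ((1 + 0.22)^3 − 1) × 100% ≈ 81.6%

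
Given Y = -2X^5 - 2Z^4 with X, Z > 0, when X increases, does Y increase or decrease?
Y decreases

Taking the partial derivative:
∂Y/∂X = -10X^4

∂Y/∂X = -10X^4 < 0 (assuming positive values)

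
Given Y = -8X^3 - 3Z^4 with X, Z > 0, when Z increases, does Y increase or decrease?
Y decreases

Taking the partial derivative:
∂Y/∂Z = -12Z^3

∂Y/∂Z = -12Z^3 < 0 (assuming positive values)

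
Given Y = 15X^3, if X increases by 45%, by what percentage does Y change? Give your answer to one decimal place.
204.9%

For Y = 15X^3:
If X → X(1 + 0.45)
Then Y → Y · (1 + 0.45)^3
     ≈ Y · 3.0486

Percentage change = ((1 + 0.45)^3 − 1) × 100% ≈ 204.9%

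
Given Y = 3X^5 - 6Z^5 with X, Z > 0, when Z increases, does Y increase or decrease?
Y decreases

Taking the partial derivative:
∂Y/∂Z = -30Z^4

∂Y/∂Z = -30Z^4 < 0 (assuming positive values)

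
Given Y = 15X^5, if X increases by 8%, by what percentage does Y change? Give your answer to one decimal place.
46.9%

For Y = 15X^5:
If X → X(1 + 0.08)
Then Y → Y · (1 + 0.08)^5
     ≈ Y · 1.4693

Percentage change = ((1 + 0.08)^5 − 1) × 100% ≈ 46.9%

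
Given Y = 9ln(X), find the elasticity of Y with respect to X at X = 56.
Elasticity = 1/ln(56) ≈ 0.2484

Elasticity = (dY/dX) · (X/Y)

dY/dX = 9/X
At X = 56: dY/dX = 9/56, Y = 9·ln(56)

Elasticity = (9/56) · (56 / (9·ln(56))) = 1/ln(56) ≈ 0.2484

Interpretation: for a small percentage change in X, the percentage change in Y is approximately 0.25 times as large.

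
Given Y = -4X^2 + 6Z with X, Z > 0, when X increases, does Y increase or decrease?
Y decreases

Taking the partial derivative:
∂Y/∂X = -8X

∂Y/∂X = -8X < 0 (assuming positive values)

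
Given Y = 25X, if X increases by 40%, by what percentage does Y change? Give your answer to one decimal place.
40.0%

For Y = 25X:
If X → X(1 + 0.4)
Then Y → Y · (1 + 0.4)^1
     = Y · 1.4000

Percentage change = ((1 + 0.4)^1 − 1) × 100% = 40.0%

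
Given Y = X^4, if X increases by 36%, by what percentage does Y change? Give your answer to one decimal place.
242.1%

For Y = X^4:
If X → X(1 + 0.36)
Then Y → Y · (1 + 0.36)^4
     ≈ Y · 3.4210

Percentage change = ((1 + 0.36)^4 − 1) × 100% ≈ 242.1%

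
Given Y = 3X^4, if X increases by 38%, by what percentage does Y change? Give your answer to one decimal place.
262.7%

For Y = 3X^4:
If X → X(1 + 0.38)
Then Y → Y · (1 + 0.38)^4
     ≈ Y · 3.6267

Percentage change = ((1 + 0.38)^4 − 1) × 100% ≈ 262.7%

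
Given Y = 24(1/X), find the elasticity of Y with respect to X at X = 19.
Elasticity = -1

Elasticity = (dY/dX) · (X/Y)

dY/dX = -24/X²
At X = 19: dY/dX = -24/361, Y = 24/19

Elasticity = (-24/361) · (19 / (24/19)) = -1

Interpretation: for a small percentage change in X, the percentage change in Y is approximately -1.00 times as large.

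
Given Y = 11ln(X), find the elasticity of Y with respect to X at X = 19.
Elasticity = 1/ln(19) ≈ 0.3396

Elasticity = (dY/dX) · (X/Y)

dY/dX = 11/X
At X = 19: dY/dX = 11/19, Y = 11·ln(19)

Elasticity = (11/19) · (19 / (11·ln(19))) = 1/ln(19) ≈ 0.3396

Interpretation: for a small percentage change in X, the percentage change in Y is approximately 0.34 times as large.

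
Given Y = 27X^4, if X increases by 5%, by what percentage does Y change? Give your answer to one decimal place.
21.6%

For Y = 27X^4:
If X → X(1 + 0.05)
Then Y → Y · (1 + 0.05)^4
     ≈ Y · 1.2155

Percentage change = ((1 + 0.05)^4 − 1) × 100% ≈ 21.6%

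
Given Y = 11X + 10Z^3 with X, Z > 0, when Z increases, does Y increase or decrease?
Y increases

Taking the partial derivative:
∂Y/∂Z = 30Z^2

∂Y/∂Z = 30Z^2 > 0 (assuming positive values)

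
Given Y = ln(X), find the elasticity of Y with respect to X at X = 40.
Elasticity = 1/ln(40) ≈ 0.2711

Elasticity = (dY/dX) · (X/Y)

dY/dX = 1/X
At X = 40: dY/dX = 1/40, Y = ln(40)

Elasticity = (1/40) · (40 / (ln(40))) = 1/ln(40) ≈ 0.2711

Interpretation: for a small percentage change in X, the percentage change in Y is approximately 0.27 times as large.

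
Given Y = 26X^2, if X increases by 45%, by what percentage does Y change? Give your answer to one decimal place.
110.3%

For Y = 26X^2:
If X → X(1 + 0.45)
Then Y → Y · (1 + 0.45)^2
     = Y · 2.1025

Percentage change = ((1 + 0.45)^2 − 1) × 100% ≈ 110.3%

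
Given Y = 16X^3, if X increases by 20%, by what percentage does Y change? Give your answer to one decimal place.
72.8%

For Y = 16X^3:
If X → X(1 + 0.2)
Then Y → Y · (1 + 0.2)^3
     = Y · 1.7280

Percentage change = ((1 + 0.2)^3 − 1) × 100% = 72.8%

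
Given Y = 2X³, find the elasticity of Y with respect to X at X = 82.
Elasticity = 3

Elasticity = (dY/dX) · (X/Y)

dY/dX = 6·X²
At X = 82: dY/dX = 40344, Y = 1102736

Elasticity = 40344 · (82 / 1102736) = 3

Interpretation: for a small percentage change in X, the percentage change in Y is approximately 3.00 times as large.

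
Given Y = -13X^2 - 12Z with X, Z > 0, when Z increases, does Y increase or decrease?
Y decreases

Taking the partial derivative:
∂Y/∂Z = -12

∂Y/∂Z = -12 < 0 (assuming positive values)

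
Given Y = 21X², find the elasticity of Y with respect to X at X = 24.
Elasticity = 2

Elasticity = (dY/dX) · (X/Y)

dY/dX = 42·X
At X = 24: dY/dX = 1008, Y = 12096

Elasticity = 1008 · (24 / 12096) = 2

Interpretation: for a small percentage change in X, the percentage change in Y is approximately 2.00 times as large.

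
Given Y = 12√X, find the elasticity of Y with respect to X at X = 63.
Elasticity = 1/2

Elasticity = (dY/dX) · (X/Y)

dY/dX = 6/√X
At X = 63: dY/dX = 2·√7/7, Y = 36·√7

Elasticity = (2·√7/7) · (63 / (36·√7)) = 1/2

Interpretation: for a small percentage change in X, the percentage change in Y is approximately 0.50 times as large.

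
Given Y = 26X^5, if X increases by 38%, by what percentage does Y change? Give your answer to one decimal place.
400.5%

For Y = 26X^5:
If X → X(1 + 0.38)
Then Y → Y · (1 + 0.38)^5
     ≈ Y · 5.0049

Percentage change = ((1 + 0.38)^5 − 1) × 100% ≈ 400.5%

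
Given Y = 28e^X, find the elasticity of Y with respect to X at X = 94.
Elasticity = 94

Elasticity = (dY/dX) · (X/Y)

dY/dX = 28·e^X
At X = 94: dY/dX = 28·e^94, Y = 28·e^94

Elasticity = (28·e^94) · (94 / (28·e^94)) = 94

Interpretation: for a small percentage change in X, the percentage change in Y is approximately 94.00 times as large.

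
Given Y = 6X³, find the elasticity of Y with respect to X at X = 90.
Elasticity = 3

Elasticity = (dY/dX) · (X/Y)

dY/dX = 18·X²
At X = 90: dY/dX = 145800, Y = 4374000

Elasticity = 145800 · (90 / 4374000) = 3

Interpretation: for a small percentage change in X, the percentage change in Y is approximately 3.00 times as large.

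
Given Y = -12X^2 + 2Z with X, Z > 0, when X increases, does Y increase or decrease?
Y decreases

Taking the partial derivative:
∂Y/∂X = -24X

∂Y/∂X = -24X < 0 (assuming positive values)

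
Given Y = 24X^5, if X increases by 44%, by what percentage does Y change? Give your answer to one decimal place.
519.2%

For Y = 24X^5:
If X → X(1 + 0.44)
Then Y → Y · (1 + 0.44)^5
     ≈ Y · 6.1917

Percentage change = ((1 + 0.44)^5 − 1) × 100% ≈ 519.2%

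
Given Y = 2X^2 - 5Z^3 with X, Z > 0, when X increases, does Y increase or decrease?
Y increases

Taking the partial derivative:
∂Y/∂X = 4X

∂Y/∂X = 4X > 0 (assuming positive values)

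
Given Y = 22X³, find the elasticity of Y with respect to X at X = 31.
Elasticity = 3

Elasticity = (dY/dX) · (X/Y)

dY/dX = 66·X²
At X = 31: dY/dX = 63426, Y = 655402

Elasticity = 63426 · (31 / 655402) = 3

Interpretation: for a small percentage change in X, the percentage change in Y is approximately 3.00 times as large.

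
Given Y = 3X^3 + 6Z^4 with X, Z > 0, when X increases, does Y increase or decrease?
Y increases

Taking the partial derivative:
∂Y/∂X = 9X^2

∂Y/∂X = 9X^2 > 0 (assuming positive values)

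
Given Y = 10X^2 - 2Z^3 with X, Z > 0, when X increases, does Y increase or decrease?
Y increases

Taking the partial derivative:
∂Y/∂X = 20X

∂Y/∂X = 20X > 0 (assuming positive values)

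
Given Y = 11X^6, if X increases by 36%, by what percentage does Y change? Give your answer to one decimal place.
532.8%

For Y = 11X^6:
If X → X(1 + 0.36)
Then Y → Y · (1 + 0.36)^6
     ≈ Y · 6.3275

Percentage change = ((1 + 0.36)^6 − 1) × 100% ≈ 532.8%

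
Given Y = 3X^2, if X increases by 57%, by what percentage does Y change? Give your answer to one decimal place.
146.5%

For Y = 3X^2:
If X → X(1 + 0.57)
Then Y → Y · (1 + 0.57)^2
     = Y · 2.4649

Percentage change = ((1 + 0.57)^2 − 1) × 100% ≈ 146.5%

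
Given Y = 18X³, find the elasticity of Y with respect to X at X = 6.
Elasticity = 3

Elasticity = (dY/dX) · (X/Y)

dY/dX = 54·X²
At X = 6: dY/dX = 1944, Y = 3888

Elasticity = 1944 · (6 / 3888) = 3

Interpretation: for a small percentage change in X, the percentage change in Y is approximately 3.00 times as large.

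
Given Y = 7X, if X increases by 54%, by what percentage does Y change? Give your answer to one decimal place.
54.0%

For Y = 7X:
If X → X(1 + 0.54)
Then Y → Y · (1 + 0.54)^1
     = Y · 1.5400

Percentage change = ((1 + 0.54)^1 − 1) × 100% = 54.0%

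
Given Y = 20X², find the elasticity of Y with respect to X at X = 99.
Elasticity = 2

Elasticity = (dY/dX) · (X/Y)

dY/dX = 40·X
At X = 99: dY/dX = 3960, Y = 196020

Elasticity = 3960 · (99 / 196020) = 2

Interpretation: for a small percentage change in X, the percentage change in Y is approximately 2.00 times as large.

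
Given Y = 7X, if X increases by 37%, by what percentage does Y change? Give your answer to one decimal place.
37.0%

For Y = 7X:
If X → X(1 + 0.37)
Then Y → Y · (1 + 0.37)^1
     = Y · 1.3700

Percentage change = ((1 + 0.37)^1 − 1) × 100% = 37.0%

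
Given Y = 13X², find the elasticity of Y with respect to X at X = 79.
Elasticity = 2

Elasticity = (dY/dX) · (X/Y)

dY/dX = 26·X
At X = 79: dY/dX = 2054, Y = 81133

Elasticity = 2054 · (79 / 81133) = 2

Interpretation: for a small percentage change in X, the percentage change in Y is approximately 2.00 times as large.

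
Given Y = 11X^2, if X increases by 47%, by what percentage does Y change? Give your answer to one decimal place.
116.1%

For Y = 11X^2:
If X → X(1 + 0.47)
Then Y → Y · (1 + 0.47)^2
     = Y · 2.1609

Percentage change = ((1 + 0.47)^2 − 1) × 100% ≈ 116.1%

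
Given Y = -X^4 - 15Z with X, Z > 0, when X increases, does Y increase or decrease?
Y decreases

Taking the partial derivative:
∂Y/∂X = -4X^3

∂Y/∂X = -4X^3 < 0 (assuming positive values)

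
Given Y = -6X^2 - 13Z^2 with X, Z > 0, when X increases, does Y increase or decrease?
Y decreases

Taking the partial derivative:
∂Y/∂X = -12X

∂Y/∂X = -12X < 0 (assuming positive values)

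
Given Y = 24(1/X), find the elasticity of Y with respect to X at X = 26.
Elasticity = -1

Elasticity = (dY/dX) · (X/Y)

dY/dX = -24/X²
At X = 26: dY/dX = -6/169, Y = 12/13

Elasticity = (-6/169) · (26 / (12/13)) = -1

Interpretation: for a small percentage change in X, the percentage change in Y is approximately -1.00 times as large.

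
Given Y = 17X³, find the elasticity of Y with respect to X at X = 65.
Elasticity = 3

Elasticity = (dY/dX) · (X/Y)

dY/dX = 51·X²
At X = 65: dY/dX = 215475, Y = 4668625

Elasticity = 215475 · (65 / 4668625) = 3

Interpretation: for a small percentage change in X, the percentage change in Y is approximately 3.00 times as large.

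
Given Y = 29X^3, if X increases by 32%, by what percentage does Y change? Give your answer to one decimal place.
130.0%

For Y = 29X^3:
If X → X(1 + 0.32)
Then Y → Y · (1 + 0.32)^3
     ≈ Y · 2.3000

Percentage change = ((1 + 0.32)^3 − 1) × 100% ≈ 130.0%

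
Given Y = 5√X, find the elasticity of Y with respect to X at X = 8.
Elasticity = 1/2

Elasticity = (dY/dX) · (X/Y)

dY/dX = 5/(2·√X)
At X = 8: dY/dX = 5·√2/8, Y = 10·√2

Elasticity = (5·√2/8) · (8 / (10·√2)) = 1/2

Interpretation: for a small percentage change in X, the percentage change in Y is approximately 0.50 times as large.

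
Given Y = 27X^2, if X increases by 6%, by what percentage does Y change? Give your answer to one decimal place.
12.4%

For Y = 27X^2:
If X → X(1 + 0.06)
Then Y → Y · (1 + 0.06)^2
     = Y · 1.1236

Percentage change = ((1 + 0.06)^2 − 1) × 100% ≈ 12.4%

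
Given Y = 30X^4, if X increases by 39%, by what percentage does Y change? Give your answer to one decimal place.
273.3%

For Y = 30X^4:
If X → X(1 + 0.39)
Then Y → Y · (1 + 0.39)^4
     ≈ Y · 3.7330

Percentage change = ((1 + 0.39)^4 − 1) × 100% ≈ 273.3%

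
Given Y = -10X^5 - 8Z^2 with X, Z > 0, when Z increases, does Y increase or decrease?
Y decreases

Taking the partial derivative:
∂Y/∂Z = -16Z

∂Y/∂Z = -16Z < 0 (assuming positive values)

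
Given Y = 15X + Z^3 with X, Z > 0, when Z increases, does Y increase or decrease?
Y increases

Taking the partial derivative:
∂Y/∂Z = 3Z^2

∂Y/∂Z = 3Z^2 > 0 (assuming positive values)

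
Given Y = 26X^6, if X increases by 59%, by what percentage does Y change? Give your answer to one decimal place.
1515.8%

For Y = 26X^6:
If X → X(1 + 0.59)
Then Y → Y · (1 + 0.59)^6
     ≈ Y · 16.1578

Percentage change = ((1 + 0.59)^6 − 1) × 100% ≈ 1515.8%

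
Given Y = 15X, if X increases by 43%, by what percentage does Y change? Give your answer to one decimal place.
43.0%

For Y = 15X:
If X → X(1 + 0.43)
Then Y → Y · (1 + 0.43)^1
     = Y · 1.4300

Percentage change = ((1 + 0.43)^1 − 1) × 100% = 43.0%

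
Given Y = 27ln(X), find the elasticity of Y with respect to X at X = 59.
Elasticity = 1/ln(59) ≈ 0.2452

Elasticity = (dY/dX) · (X/Y)

dY/dX = 27/X
At X = 59: dY/dX = 27/59, Y = 27·ln(59)

Elasticity = (27/59) · (59 / (27·ln(59))) = 1/ln(59) ≈ 0.2452

Interpretation: for a small percentage change in X, the percentage change in Y is approximately 0.25 times as large.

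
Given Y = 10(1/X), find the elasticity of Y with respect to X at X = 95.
Elasticity = -1

Elasticity = (dY/dX) · (X/Y)

dY/dX = -10/X²
At X = 95: dY/dX = -2/1805, Y = 2/19

Elasticity = (-2/1805) · (95 / (2/19)) = -1

Interpretation: for a small percentage change in X, the percentage change in Y is approximately -1.00 times as large.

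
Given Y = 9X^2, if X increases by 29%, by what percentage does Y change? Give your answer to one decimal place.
66.4%

For Y = 9X^2:
If X → X(1 + 0.29)
Then Y → Y · (1 + 0.29)^2
     = Y · 1.6641

Percentage change = ((1 + 0.29)^2 − 1) × 100% ≈ 66.4%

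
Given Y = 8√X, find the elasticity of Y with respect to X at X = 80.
Elasticity = 1/2

Elasticity = (dY/dX) · (X/Y)

dY/dX = 4/√X
At X = 80: dY/dX = √5/5, Y = 32·√5

Elasticity = (√5/5) · (80 / (32·√5)) = 1/2

Interpretation: for a small percentage change in X, the percentage change in Y is approximately 0.50 times as large.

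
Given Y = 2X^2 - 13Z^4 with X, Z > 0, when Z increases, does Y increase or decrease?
Y decreases

Taking the partial derivative:
∂Y/∂Z = -52Z^3

∂Y/∂Z = -52Z^3 < 0 (assuming positive values)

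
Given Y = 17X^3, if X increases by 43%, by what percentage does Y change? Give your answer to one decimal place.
192.4%

For Y = 17X^3:
If X → X(1 + 0.43)
Then Y → Y · (1 + 0.43)^3
     ≈ Y · 2.9242

Percentage change = ((1 + 0.43)^3 − 1) × 100% ≈ 192.4%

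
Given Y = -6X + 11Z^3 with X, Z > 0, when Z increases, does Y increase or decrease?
Y increases

Taking the partial derivative:
∂Y/∂Z = 33Z^2

∂Y/∂Z = 33Z^2 > 0 (assuming positive values)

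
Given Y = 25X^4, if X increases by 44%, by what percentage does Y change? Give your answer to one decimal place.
330.0%

For Y = 25X^4:
If X → X(1 + 0.44)
Then Y → Y · (1 + 0.44)^4
     ≈ Y · 4.2998

Percentage change = ((1 + 0.44)^4 − 1) × 100% ≈ 330.0%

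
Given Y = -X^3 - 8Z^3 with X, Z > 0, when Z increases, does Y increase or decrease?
Y decreases

Taking the partial derivative:
∂Y/∂Z = -24Z^2

∂Y/∂Z = -24Z^2 < 0 (assuming positive values)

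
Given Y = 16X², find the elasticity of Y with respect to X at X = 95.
Elasticity = 2

Elasticity = (dY/dX) · (X/Y)

dY/dX = 32·X
At X = 95: dY/dX = 3040, Y = 144400

Elasticity = 3040 · (95 / 144400) = 2

Interpretation: for a small percentage change in X, the percentage change in Y is approximately 2.00 times as large.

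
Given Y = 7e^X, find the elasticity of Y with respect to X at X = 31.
Elasticity = 31

Elasticity = (dY/dX) · (X/Y)

dY/dX = 7·e^X
At X = 31: dY/dX = 7·e^31, Y = 7·e^31

Elasticity = (7·e^31) · (31 / (7·e^31)) = 31

Interpretation: for a small percentage change in X, the percentage change in Y is approximately 31.00 times as large.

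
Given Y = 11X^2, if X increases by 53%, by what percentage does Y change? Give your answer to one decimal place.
134.1%

For Y = 11X^2:
If X → X(1 + 0.53)
Then Y → Y · (1 + 0.53)^2
     = Y · 2.3409

Percentage change = ((1 + 0.53)^2 − 1) × 100% ≈ 134.1%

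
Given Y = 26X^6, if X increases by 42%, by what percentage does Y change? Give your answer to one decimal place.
719.8%

For Y = 26X^6:
If X → X(1 + 0.42)
Then Y → Y · (1 + 0.42)^6
     ≈ Y · 8.1984

Percentage change = ((1 + 0.42)^6 − 1) × 100% ≈ 719.8%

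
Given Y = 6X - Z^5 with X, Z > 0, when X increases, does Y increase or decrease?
Y increases

Taking the partial derivative:
∂Y/∂X = 6

∂Y/∂X = 6 > 0 (assuming positive values)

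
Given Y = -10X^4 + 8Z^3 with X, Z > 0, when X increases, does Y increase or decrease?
Y decreases

Taking the partial derivative:
∂Y/∂X = -40X^3

∂Y/∂X = -40X^3 < 0 (assuming positive values)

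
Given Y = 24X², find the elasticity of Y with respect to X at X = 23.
Elasticity = 2

Elasticity = (dY/dX) · (X/Y)

dY/dX = 48·X
At X = 23: dY/dX = 1104, Y = 12696

Elasticity = 1104 · (23 / 12696) = 2

Interpretation: for a small percentage change in X, the percentage change in Y is approximately 2.00 times as large.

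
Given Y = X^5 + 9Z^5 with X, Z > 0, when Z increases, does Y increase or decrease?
Y increases

Taking the partial derivative:
∂Y/∂Z = 45Z^4

∂Y/∂Z = 45Z^4 > 0 (assuming positive values)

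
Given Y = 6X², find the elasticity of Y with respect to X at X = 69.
Elasticity = 2

Elasticity = (dY/dX) · (X/Y)

dY/dX = 12·X
At X = 69: dY/dX = 828, Y = 28566

Elasticity = 828 · (69 / 28566) = 2

Interpretation: for a small percentage change in X, the percentage change in Y is approximately 2.00 times as large.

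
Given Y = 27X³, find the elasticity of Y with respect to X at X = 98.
Elasticity = 3

Elasticity = (dY/dX) · (X/Y)

dY/dX = 81·X²
At X = 98: dY/dX = 777924, Y = 25412184

Elasticity = 777924 · (98 / 25412184) = 3

Interpretation: for a small percentage change in X, the percentage change in Y is approximately 3.00 times as large.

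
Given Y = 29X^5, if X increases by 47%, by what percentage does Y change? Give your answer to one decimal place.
586.4%

For Y = 29X^5:
If X → X(1 + 0.47)
Then Y → Y · (1 + 0.47)^5
     ≈ Y · 6.8641

Percentage change = ((1 + 0.47)^5 − 1) × 100% ≈ 586.4%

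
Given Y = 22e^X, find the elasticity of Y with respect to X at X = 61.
Elasticity = 61

Elasticity = (dY/dX) · (X/Y)

dY/dX = 22·e^X
At X = 61: dY/dX = 22·e^61, Y = 22·e^61

Elasticity = (22·e^61) · (61 / (22·e^61)) = 61

Interpretation: for a small percentage change in X, the percentage change in Y is approximately 61.00 times as large.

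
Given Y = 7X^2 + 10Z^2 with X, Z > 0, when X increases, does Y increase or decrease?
Y increases

Taking the partial derivative:
∂Y/∂X = 14X

∂Y/∂X = 14X > 0 (assuming positive values)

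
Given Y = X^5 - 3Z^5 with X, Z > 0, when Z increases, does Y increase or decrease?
Y decreases

Taking the partial derivative:
∂Y/∂Z = -15Z^4

∂Y/∂Z = -15Z^4 < 0 (assuming positive values)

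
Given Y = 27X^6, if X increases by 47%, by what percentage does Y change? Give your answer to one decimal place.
909.0%

For Y = 27X^6:
If X → X(1 + 0.47)
Then Y → Y · (1 + 0.47)^6
     ≈ Y · 10.0903

Percentage change = ((1 + 0.47)^6 − 1) × 100% ≈ 909.0%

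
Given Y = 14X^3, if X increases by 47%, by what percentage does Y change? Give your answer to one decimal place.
217.7%

For Y = 14X^3:
If X → X(1 + 0.47)
Then Y → Y · (1 + 0.47)^3
     ≈ Y · 3.1765

Percentage change = ((1 + 0.47)^3 − 1) × 100% ≈ 217.7%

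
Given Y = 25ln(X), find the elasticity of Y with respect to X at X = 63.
Elasticity = 1/ln(63) ≈ 0.2414

Elasticity = (dY/dX) · (X/Y)

dY/dX = 25/X
At X = 63: dY/dX = 25/63, Y = 25·ln(63)

Elasticity = (25/63) · (63 / (25·ln(63))) = 1/ln(63) ≈ 0.2414

Interpretation: for a small percentage change in X, the percentage change in Y is approximately 0.24 times as large.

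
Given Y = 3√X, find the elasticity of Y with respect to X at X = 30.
Elasticity = 1/2

Elasticity = (dY/dX) · (X/Y)

dY/dX = 3/(2·√X)
At X = 30: dY/dX = √30/20, Y = 3·√30

Elasticity = (√30/20) · (30 / (3·√30)) = 1/2

Interpretation: for a small percentage change in X, the percentage change in Y is approximately 0.50 times as large.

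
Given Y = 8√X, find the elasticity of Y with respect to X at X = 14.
Elasticity = 1/2

Elasticity = (dY/dX) · (X/Y)

dY/dX = 4/√X
At X = 14: dY/dX = 2·√14/7, Y = 8·√14

Elasticity = (2·√14/7) · (14 / (8·√14)) = 1/2

Interpretation: for a small percentage change in X, the percentage change in Y is approximately 0.50 times as large.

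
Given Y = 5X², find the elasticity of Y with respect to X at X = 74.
Elasticity = 2

Elasticity = (dY/dX) · (X/Y)

dY/dX = 10·X
At X = 74: dY/dX = 740, Y = 27380

Elasticity = 740 · (74 / 27380) = 2

Interpretation: for a small percentage change in X, the percentage change in Y is approximately 2.00 times as large.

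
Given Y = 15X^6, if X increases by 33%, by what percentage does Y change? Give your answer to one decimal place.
453.5%

For Y = 15X^6:
If X → X(1 + 0.33)
Then Y → Y · (1 + 0.33)^6
     ≈ Y · 5.5349

Percentage change = ((1 + 0.33)^6 − 1) × 100% ≈ 453.5%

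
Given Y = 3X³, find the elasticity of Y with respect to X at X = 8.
Elasticity = 3

Elasticity = (dY/dX) · (X/Y)

dY/dX = 9·X²
At X = 8: dY/dX = 576, Y = 1536

Elasticity = 576 · (8 / 1536) = 3

Interpretation: for a small percentage change in X, the percentage change in Y is approximately 3.00 times as large.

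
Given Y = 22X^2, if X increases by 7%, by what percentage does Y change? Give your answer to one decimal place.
14.5%

For Y = 22X^2:
If X → X(1 + 0.07)
Then Y → Y · (1 + 0.07)^2
     = Y · 1.1449

Percentage change = ((1 + 0.07)^2 − 1) × 100% ≈ 14.5%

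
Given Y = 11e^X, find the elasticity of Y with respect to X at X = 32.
Elasticity = 32

Elasticity = (dY/dX) · (X/Y)

dY/dX = 11·e^X
At X = 32: dY/dX = 11·e^32, Y = 11·e^32

Elasticity = (11·e^32) · (32 / (11·e^32)) = 32

Interpretation: for a small percentage change in X, the percentage change in Y is approximately 32.00 times as large.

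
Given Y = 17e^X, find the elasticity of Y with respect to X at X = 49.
Elasticity = 49

Elasticity = (dY/dX) · (X/Y)

dY/dX = 17·e^X
At X = 49: dY/dX = 17·e^49, Y = 17·e^49

Elasticity = (17·e^49) · (49 / (17·e^49)) = 49

Interpretation: for a small percentage change in X, the percentage change in Y is approximately 49.00 times as large.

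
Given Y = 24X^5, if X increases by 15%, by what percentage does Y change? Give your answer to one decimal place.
101.1%

For Y = 24X^5:
If X → X(1 + 0.15)
Then Y → Y · (1 + 0.15)^5
     ≈ Y · 2.0114

Percentage change = ((1 + 0.15)^5 − 1) × 100% ≈ 101.1%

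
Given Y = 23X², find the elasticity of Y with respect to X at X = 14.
Elasticity = 2

Elasticity = (dY/dX) · (X/Y)

dY/dX = 46·X
At X = 14: dY/dX = 644, Y = 4508

Elasticity = 644 · (14 / 4508) = 2

Interpretation: for a small percentage change in X, the percentage change in Y is approximately 2.00 times as large.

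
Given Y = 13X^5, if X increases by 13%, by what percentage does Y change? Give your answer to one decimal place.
84.2%

For Y = 13X^5:
If X → X(1 + 0.13)
Then Y → Y · (1 + 0.13)^5
     ≈ Y · 1.8424

Percentage change = ((1 + 0.13)^5 − 1) × 100% ≈ 84.2%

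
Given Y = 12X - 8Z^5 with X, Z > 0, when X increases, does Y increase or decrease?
Y increases

Taking the partial derivative:
∂Y/∂X = 12

∂Y/∂X = 12 > 0 (assuming positive values)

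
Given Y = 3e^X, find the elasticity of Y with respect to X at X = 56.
Elasticity = 56

Elasticity = (dY/dX) · (X/Y)

dY/dX = 3·e^X
At X = 56: dY/dX = 3·e^56, Y = 3·e^56

Elasticity = (3·e^56) · (56 / (3·e^56)) = 56

Interpretation: for a small percentage change in X, the percentage change in Y is approximately 56.00 times as large.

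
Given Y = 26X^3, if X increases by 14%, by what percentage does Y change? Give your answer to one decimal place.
48.2%

For Y = 26X^3:
If X → X(1 + 0.14)
Then Y → Y · (1 + 0.14)^3
     ≈ Y · 1.4815

Percentage change = ((1 + 0.14)^3 − 1) × 100% ≈ 48.2%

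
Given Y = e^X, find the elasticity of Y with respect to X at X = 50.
Elasticity = 50

Elasticity = (dY/dX) · (X/Y)

dY/dX = e^X
At X = 50: dY/dX = e^50, Y = e^50

Elasticity = (e^50) · (50 / (e^50)) = 50

Interpretation: for a small percentage change in X, the percentage change in Y is approximately 50.00 times as large.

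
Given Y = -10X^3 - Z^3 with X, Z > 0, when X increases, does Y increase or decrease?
Y decreases

Taking the partial derivative:
∂Y/∂X = -30X^2

∂Y/∂X = -30X^2 < 0 (assuming positive values)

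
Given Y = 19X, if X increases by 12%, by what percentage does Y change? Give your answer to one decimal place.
12.0%

For Y = 19X:
If X → X(1 + 0.12)
Then Y → Y · (1 + 0.12)^1
     = Y · 1.1200

Percentage change = ((1 + 0.12)^1 − 1) × 100% = 12.0%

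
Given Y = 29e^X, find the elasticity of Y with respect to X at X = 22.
Elasticity = 22

Elasticity = (dY/dX) · (X/Y)

dY/dX = 29·e^X
At X = 22: dY/dX = 29·e^22, Y = 29·e^22

Elasticity = (29·e^22) · (22 / (29·e^22)) = 22

Interpretation: for a small percentage change in X, the percentage change in Y is approximately 22.00 times as large.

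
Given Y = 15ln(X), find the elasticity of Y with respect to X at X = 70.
Elasticity = 1/ln(70) ≈ 0.2354

Elasticity = (dY/dX) · (X/Y)

dY/dX = 15/X
At X = 70: dY/dX = 3/14, Y = 15·ln(70)

Elasticity = (3/14) · (70 / (15·ln(70))) = 1/ln(70) ≈ 0.2354

Interpretation: for a small percentage change in X, the percentage change in Y is approximately 0.24 times as large.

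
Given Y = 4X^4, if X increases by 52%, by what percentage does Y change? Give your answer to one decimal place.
433.8%

For Y = 4X^4:
If X → X(1 + 0.52)
Then Y → Y · (1 + 0.52)^4
     ≈ Y · 5.3379

Percentage change = ((1 + 0.52)^4 − 1) × 100% ≈ 433.8%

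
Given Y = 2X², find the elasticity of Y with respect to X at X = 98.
Elasticity = 2

Elasticity = (dY/dX) · (X/Y)

dY/dX = 4·X
At X = 98: dY/dX = 392, Y = 19208

Elasticity = 392 · (98 / 19208) = 2

Interpretation: for a small percentage change in X, the percentage change in Y is approximately 2.00 times as large.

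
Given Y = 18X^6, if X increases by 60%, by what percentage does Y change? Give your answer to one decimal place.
1577.7%

For Y = 18X^6:
If X → X(1 + 0.6)
Then Y → Y · (1 + 0.6)^6
     ≈ Y · 16.7772

Percentage change = ((1 + 0.6)^6 − 1) × 100% ≈ 1577.7%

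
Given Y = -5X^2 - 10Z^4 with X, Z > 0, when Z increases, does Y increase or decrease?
Y decreases

Taking the partial derivative:
∂Y/∂Z = -40Z^3

∂Y/∂Z = -40Z^3 < 0 (assuming positive values)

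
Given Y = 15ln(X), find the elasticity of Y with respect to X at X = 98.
Elasticity = 1/ln(98) ≈ 0.2181

Elasticity = (dY/dX) · (X/Y)

dY/dX = 15/X
At X = 98: dY/dX = 15/98, Y = 15·ln(98)

Elasticity = (15/98) · (98 / (15·ln(98))) = 1/ln(98) ≈ 0.2181

Interpretation: for a small percentage change in X, the percentage change in Y is approximately 0.22 times as large.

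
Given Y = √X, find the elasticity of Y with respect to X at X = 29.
Elasticity = 1/2

Elasticity = (dY/dX) · (X/Y)

dY/dX = 1/(2·√X)
At X = 29: dY/dX = √29/58, Y = √29

Elasticity = (√29/58) · (29 / (√29)) = 1/2

Interpretation: for a small percentage change in X, the percentage change in Y is approximately 0.50 times as large.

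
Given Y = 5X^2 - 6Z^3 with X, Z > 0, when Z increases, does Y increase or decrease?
Y decreases

Taking the partial derivative:
∂Y/∂Z = -18Z^2

∂Y/∂Z = -18Z^2 < 0 (assuming positive values)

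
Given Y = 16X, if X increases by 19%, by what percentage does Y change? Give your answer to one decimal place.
19.0%

For Y = 16X:
If X → X(1 + 0.19)
Then Y → Y · (1 + 0.19)^1
     = Y · 1.1900

Percentage change = ((1 + 0.19)^1 − 1) × 100% = 19.0%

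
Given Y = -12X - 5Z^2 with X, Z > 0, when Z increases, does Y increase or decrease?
Y decreases

Taking the partial derivative:
∂Y/∂Z = -10Z

∂Y/∂Z = -10Z < 0 (assuming positive values)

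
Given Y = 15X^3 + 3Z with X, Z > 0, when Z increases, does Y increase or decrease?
Y increases

Taking the partial derivative:
∂Y/∂Z = 3

∂Y/∂Z = 3 > 0 (assuming positive values)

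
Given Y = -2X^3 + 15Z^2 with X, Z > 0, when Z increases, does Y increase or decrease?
Y increases

Taking the partial derivative:
∂Y/∂Z = 30Z

∂Y/∂Z = 30Z > 0 (assuming positive values)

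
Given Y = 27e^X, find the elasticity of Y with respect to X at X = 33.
Elasticity = 33

Elasticity = (dY/dX) · (X/Y)

dY/dX = 27·e^X
At X = 33: dY/dX = 27·e^33, Y = 27·e^33

Elasticity = (27·e^33) · (33 / (27·e^33)) = 33

Interpretation: for a small percentage change in X, the percentage change in Y is approximately 33.00 times as large.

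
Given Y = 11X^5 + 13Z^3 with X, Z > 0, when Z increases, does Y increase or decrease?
Y increases

Taking the partial derivative:
∂Y/∂Z = 39Z^2

∂Y/∂Z = 39Z^2 > 0 (assuming positive values)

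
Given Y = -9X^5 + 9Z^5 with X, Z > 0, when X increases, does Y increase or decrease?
Y decreases

Taking the partial derivative:
∂Y/∂X = -45X^4

∂Y/∂X = -45X^4 < 0 (assuming positive values)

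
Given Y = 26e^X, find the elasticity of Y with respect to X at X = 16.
Elasticity = 16

Elasticity = (dY/dX) · (X/Y)

dY/dX = 26·e^X
At X = 16: dY/dX = 26·e^16, Y = 26·e^16

Elasticity = (26·e^16) · (16 / (26·e^16)) = 16

Interpretation: for a small percentage change in X, the percentage change in Y is approximately 16.00 times as large.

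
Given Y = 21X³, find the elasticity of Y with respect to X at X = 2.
Elasticity = 3

Elasticity = (dY/dX) · (X/Y)

dY/dX = 63·X²
At X = 2: dY/dX = 252, Y = 168

Elasticity = 252 · (2 / 168) = 3

Interpretation: for a small percentage change in X, the percentage change in Y is approximately 3.00 times as large.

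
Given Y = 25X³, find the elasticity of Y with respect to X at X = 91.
Elasticity = 3

Elasticity = (dY/dX) · (X/Y)

dY/dX = 75·X²
At X = 91: dY/dX = 621075, Y = 18839275

Elasticity = 621075 · (91 / 18839275) = 3

Interpretation: for a small percentage change in X, the percentage change in Y is approximately 3.00 times as large.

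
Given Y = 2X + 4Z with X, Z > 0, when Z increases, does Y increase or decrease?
Y increases

Taking the partial derivative:
∂Y/∂Z = 4

∂Y/∂Z = 4 > 0 (assuming positive values)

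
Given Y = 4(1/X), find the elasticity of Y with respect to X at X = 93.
Elasticity = -1

Elasticity = (dY/dX) · (X/Y)

dY/dX = -4/X²
At X = 93: dY/dX = -4/8649, Y = 4/93

Elasticity = (-4/8649) · (93 / (4/93)) = -1

Interpretation: for a small percentage change in X, the percentage change in Y is approximately -1.00 times as large.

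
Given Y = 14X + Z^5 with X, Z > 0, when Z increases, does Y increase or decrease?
Y increases

Taking the partial derivative:
∂Y/∂Z = 5Z^4

∂Y/∂Z = 5Z^4 > 0 (assuming positive values)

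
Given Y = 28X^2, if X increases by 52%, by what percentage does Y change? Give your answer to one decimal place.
131.0%

For Y = 28X^2:
If X → X(1 + 0.52)
Then Y → Y · (1 + 0.52)^2
     = Y · 2.3104

Percentage change = ((1 + 0.52)^2 − 1) × 100% ≈ 131.0%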